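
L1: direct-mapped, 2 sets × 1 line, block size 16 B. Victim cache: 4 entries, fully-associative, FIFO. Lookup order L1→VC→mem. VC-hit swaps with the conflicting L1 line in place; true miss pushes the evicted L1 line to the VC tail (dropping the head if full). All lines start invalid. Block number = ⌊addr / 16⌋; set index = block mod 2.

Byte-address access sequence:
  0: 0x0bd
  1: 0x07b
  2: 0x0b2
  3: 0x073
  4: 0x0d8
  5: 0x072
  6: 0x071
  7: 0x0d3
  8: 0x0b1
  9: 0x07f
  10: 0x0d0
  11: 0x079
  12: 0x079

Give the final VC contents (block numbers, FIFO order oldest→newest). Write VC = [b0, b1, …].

0: 0xbd (blk 11, set 1) → MISS  vc=[]
1: 0x7b (blk 7, set 1) → MISS  vc=[11]
2: 0xb2 (blk 11, set 1) → VC-HIT  vc=[7]
3: 0x73 (blk 7, set 1) → VC-HIT  vc=[11]
4: 0xd8 (blk 13, set 1) → MISS  vc=[11, 7]
5: 0x72 (blk 7, set 1) → VC-HIT  vc=[11, 13]
6: 0x71 (blk 7, set 1) → L1-HIT  vc=[11, 13]
7: 0xd3 (blk 13, set 1) → VC-HIT  vc=[11, 7]
8: 0xb1 (blk 11, set 1) → VC-HIT  vc=[13, 7]
9: 0x7f (blk 7, set 1) → VC-HIT  vc=[13, 11]
10: 0xd0 (blk 13, set 1) → VC-HIT  vc=[7, 11]
11: 0x79 (blk 7, set 1) → VC-HIT  vc=[13, 11]
12: 0x79 (blk 7, set 1) → L1-HIT  vc=[13, 11]

VC = [13, 11]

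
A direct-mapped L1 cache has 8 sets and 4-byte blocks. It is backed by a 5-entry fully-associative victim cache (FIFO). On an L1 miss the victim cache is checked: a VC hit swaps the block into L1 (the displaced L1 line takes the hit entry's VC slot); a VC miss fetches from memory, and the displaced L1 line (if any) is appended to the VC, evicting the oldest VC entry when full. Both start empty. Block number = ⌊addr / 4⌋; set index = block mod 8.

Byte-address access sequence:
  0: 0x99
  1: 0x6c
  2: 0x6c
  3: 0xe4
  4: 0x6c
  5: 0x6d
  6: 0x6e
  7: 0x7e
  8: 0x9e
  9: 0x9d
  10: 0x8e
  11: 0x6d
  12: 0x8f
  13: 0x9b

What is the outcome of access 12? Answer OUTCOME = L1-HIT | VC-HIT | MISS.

OUTCOME = VC-HIT

0: 0x99 (blk 38, set 6) → MISS  vc=[]
1: 0x6c (blk 27, set 3) → MISS  vc=[]
2: 0x6c (blk 27, set 3) → L1-HIT  vc=[]
3: 0xe4 (blk 57, set 1) → MISS  vc=[]
4: 0x6c (blk 27, set 3) → L1-HIT  vc=[]
5: 0x6d (blk 27, set 3) → L1-HIT  vc=[]
6: 0x6e (blk 27, set 3) → L1-HIT  vc=[]
7: 0x7e (blk 31, set 7) → MISS  vc=[]
8: 0x9e (blk 39, set 7) → MISS  vc=[31]
9: 0x9d (blk 39, set 7) → L1-HIT  vc=[31]
10: 0x8e (blk 35, set 3) → MISS  vc=[31, 27]
11: 0x6d (blk 27, set 3) → VC-HIT  vc=[31, 35]
12: 0x8f (blk 35, set 3) → VC-HIT  vc=[31, 27]
13: 0x9b (blk 38, set 6) → L1-HIT  vc=[31, 27]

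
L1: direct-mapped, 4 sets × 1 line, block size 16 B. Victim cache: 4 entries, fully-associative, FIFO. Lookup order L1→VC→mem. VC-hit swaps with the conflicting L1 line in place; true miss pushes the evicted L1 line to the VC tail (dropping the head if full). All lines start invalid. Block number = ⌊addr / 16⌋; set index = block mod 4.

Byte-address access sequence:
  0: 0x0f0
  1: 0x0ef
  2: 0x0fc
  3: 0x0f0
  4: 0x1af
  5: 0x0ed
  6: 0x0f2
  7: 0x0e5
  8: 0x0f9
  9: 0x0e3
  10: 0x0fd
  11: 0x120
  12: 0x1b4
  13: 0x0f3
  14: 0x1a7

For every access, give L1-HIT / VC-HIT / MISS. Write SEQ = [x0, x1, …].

0: 0xf0 (blk 15, set 3) → MISS  vc=[]
1: 0xef (blk 14, set 2) → MISS  vc=[]
2: 0xfc (blk 15, set 3) → L1-HIT  vc=[]
3: 0xf0 (blk 15, set 3) → L1-HIT  vc=[]
4: 0x1af (blk 26, set 2) → MISS  vc=[14]
5: 0xed (blk 14, set 2) → VC-HIT  vc=[26]
6: 0xf2 (blk 15, set 3) → L1-HIT  vc=[26]
7: 0xe5 (blk 14, set 2) → L1-HIT  vc=[26]
8: 0xf9 (blk 15, set 3) → L1-HIT  vc=[26]
9: 0xe3 (blk 14, set 2) → L1-HIT  vc=[26]
10: 0xfd (blk 15, set 3) → L1-HIT  vc=[26]
11: 0x120 (blk 18, set 2) → MISS  vc=[26, 14]
12: 0x1b4 (blk 27, set 3) → MISS  vc=[26, 14, 15]
13: 0xf3 (blk 15, set 3) → VC-HIT  vc=[26, 14, 27]
14: 0x1a7 (blk 26, set 2) → VC-HIT  vc=[18, 14, 27]

SEQ = [MISS, MISS, L1-HIT, L1-HIT, MISS, VC-HIT, L1-HIT, L1-HIT, L1-HIT, L1-HIT, L1-HIT, MISS, MISS, VC-HIT, VC-HIT]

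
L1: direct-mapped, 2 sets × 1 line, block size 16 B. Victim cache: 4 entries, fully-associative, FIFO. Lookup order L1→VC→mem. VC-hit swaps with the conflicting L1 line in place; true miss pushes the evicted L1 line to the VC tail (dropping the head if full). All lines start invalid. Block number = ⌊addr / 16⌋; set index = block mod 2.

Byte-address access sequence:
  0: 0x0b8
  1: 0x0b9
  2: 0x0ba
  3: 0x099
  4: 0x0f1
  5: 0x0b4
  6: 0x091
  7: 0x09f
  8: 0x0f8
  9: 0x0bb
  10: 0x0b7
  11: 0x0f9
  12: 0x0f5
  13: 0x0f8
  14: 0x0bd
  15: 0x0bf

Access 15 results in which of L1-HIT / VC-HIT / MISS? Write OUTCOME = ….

#0 0xb8→b11/s1 MISS; vc=[]
#1 0xb9→b11/s1 L1-HIT; vc=[]
#2 0xba→b11/s1 L1-HIT; vc=[]
#3 0x99→b9/s1 MISS; vc=[11]
#4 0xf1→b15/s1 MISS; vc=[11,9]
#5 0xb4→b11/s1 VC-HIT; vc=[15,9]
#6 0x91→b9/s1 VC-HIT; vc=[15,11]
#7 0x9f→b9/s1 L1-HIT; vc=[15,11]
#8 0xf8→b15/s1 VC-HIT; vc=[9,11]
#9 0xbb→b11/s1 VC-HIT; vc=[9,15]
#10 0xb7→b11/s1 L1-HIT; vc=[9,15]
#11 0xf9→b15/s1 VC-HIT; vc=[9,11]
#12 0xf5→b15/s1 L1-HIT; vc=[9,11]
#13 0xf8→b15/s1 L1-HIT; vc=[9,11]
#14 0xbd→b11/s1 VC-HIT; vc=[9,15]
#15 0xbf→b11/s1 L1-HIT; vc=[9,15]

OUTCOME = L1-HIT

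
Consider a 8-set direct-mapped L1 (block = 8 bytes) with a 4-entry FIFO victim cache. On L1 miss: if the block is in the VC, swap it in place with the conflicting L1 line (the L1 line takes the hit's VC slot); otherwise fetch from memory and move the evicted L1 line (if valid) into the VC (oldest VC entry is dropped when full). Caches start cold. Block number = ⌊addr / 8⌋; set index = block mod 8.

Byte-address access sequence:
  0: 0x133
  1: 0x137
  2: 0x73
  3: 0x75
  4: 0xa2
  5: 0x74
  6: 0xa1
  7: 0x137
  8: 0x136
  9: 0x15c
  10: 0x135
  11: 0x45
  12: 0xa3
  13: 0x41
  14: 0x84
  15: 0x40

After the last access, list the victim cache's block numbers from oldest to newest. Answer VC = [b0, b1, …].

#0 0x133→b38/s6 MISS; vc=[]
#1 0x137→b38/s6 L1-HIT; vc=[]
#2 0x73→b14/s6 MISS; vc=[38]
#3 0x75→b14/s6 L1-HIT; vc=[38]
#4 0xa2→b20/s4 MISS; vc=[38]
#5 0x74→b14/s6 L1-HIT; vc=[38]
#6 0xa1→b20/s4 L1-HIT; vc=[38]
#7 0x137→b38/s6 VC-HIT; vc=[14]
#8 0x136→b38/s6 L1-HIT; vc=[14]
#9 0x15c→b43/s3 MISS; vc=[14]
#10 0x135→b38/s6 L1-HIT; vc=[14]
#11 0x45→b8/s0 MISS; vc=[14]
#12 0xa3→b20/s4 L1-HIT; vc=[14]
#13 0x41→b8/s0 L1-HIT; vc=[14]
#14 0x84→b16/s0 MISS; vc=[14,8]
#15 0x40→b8/s0 VC-HIT; vc=[14,16]

VC = [14, 16]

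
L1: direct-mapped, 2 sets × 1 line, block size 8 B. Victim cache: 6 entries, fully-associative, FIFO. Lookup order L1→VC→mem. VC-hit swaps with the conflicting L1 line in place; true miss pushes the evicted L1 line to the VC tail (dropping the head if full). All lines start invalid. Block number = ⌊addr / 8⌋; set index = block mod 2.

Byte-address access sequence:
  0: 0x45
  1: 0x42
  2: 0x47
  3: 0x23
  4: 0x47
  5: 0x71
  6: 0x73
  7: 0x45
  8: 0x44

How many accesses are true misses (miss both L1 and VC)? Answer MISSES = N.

MISSES = 3

0: 0x45 (blk 8, set 0) → MISS  vc=[]
1: 0x42 (blk 8, set 0) → L1-HIT  vc=[]
2: 0x47 (blk 8, set 0) → L1-HIT  vc=[]
3: 0x23 (blk 4, set 0) → MISS  vc=[8]
4: 0x47 (blk 8, set 0) → VC-HIT  vc=[4]
5: 0x71 (blk 14, set 0) → MISS  vc=[4, 8]
6: 0x73 (blk 14, set 0) → L1-HIT  vc=[4, 8]
7: 0x45 (blk 8, set 0) → VC-HIT  vc=[4, 14]
8: 0x44 (blk 8, set 0) → L1-HIT  vc=[4, 14]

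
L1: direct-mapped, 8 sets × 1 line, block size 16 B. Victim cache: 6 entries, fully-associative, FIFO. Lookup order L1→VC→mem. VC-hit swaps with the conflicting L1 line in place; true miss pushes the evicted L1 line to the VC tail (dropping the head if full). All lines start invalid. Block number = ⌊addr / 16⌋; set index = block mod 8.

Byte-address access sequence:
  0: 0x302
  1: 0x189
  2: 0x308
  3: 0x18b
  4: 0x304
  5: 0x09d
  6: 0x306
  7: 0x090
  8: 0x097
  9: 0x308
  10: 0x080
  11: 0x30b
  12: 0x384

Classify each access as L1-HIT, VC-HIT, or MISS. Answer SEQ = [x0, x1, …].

0: 0x302 (blk 48, set 0) → MISS  vc=[]
1: 0x189 (blk 24, set 0) → MISS  vc=[48]
2: 0x308 (blk 48, set 0) → VC-HIT  vc=[24]
3: 0x18b (blk 24, set 0) → VC-HIT  vc=[48]
4: 0x304 (blk 48, set 0) → VC-HIT  vc=[24]
5: 0x9d (blk 9, set 1) → MISS  vc=[24]
6: 0x306 (blk 48, set 0) → L1-HIT  vc=[24]
7: 0x90 (blk 9, set 1) → L1-HIT  vc=[24]
8: 0x97 (blk 9, set 1) → L1-HIT  vc=[24]
9: 0x308 (blk 48, set 0) → L1-HIT  vc=[24]
10: 0x80 (blk 8, set 0) → MISS  vc=[24, 48]
11: 0x30b (blk 48, set 0) → VC-HIT  vc=[24, 8]
12: 0x384 (blk 56, set 0) → MISS  vc=[24, 8, 48]

SEQ = [MISS, MISS, VC-HIT, VC-HIT, VC-HIT, MISS, L1-HIT, L1-HIT, L1-HIT, L1-HIT, MISS, VC-HIT, MISS]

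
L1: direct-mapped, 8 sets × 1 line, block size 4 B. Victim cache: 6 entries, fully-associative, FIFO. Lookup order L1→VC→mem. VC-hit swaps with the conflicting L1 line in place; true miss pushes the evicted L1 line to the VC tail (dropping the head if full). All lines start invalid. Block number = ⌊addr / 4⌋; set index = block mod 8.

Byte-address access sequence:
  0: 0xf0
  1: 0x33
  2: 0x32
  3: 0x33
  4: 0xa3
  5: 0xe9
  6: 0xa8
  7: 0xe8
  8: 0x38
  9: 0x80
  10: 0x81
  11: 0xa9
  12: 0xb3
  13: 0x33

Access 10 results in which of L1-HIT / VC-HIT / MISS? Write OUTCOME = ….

0: 0xf0 (blk 60, set 4) → MISS  vc=[]
1: 0x33 (blk 12, set 4) → MISS  vc=[60]
2: 0x32 (blk 12, set 4) → L1-HIT  vc=[60]
3: 0x33 (blk 12, set 4) → L1-HIT  vc=[60]
4: 0xa3 (blk 40, set 0) → MISS  vc=[60]
5: 0xe9 (blk 58, set 2) → MISS  vc=[60]
6: 0xa8 (blk 42, set 2) → MISS  vc=[60, 58]
7: 0xe8 (blk 58, set 2) → VC-HIT  vc=[60, 42]
8: 0x38 (blk 14, set 6) → MISS  vc=[60, 42]
9: 0x80 (blk 32, set 0) → MISS  vc=[60, 42, 40]
10: 0x81 (blk 32, set 0) → L1-HIT  vc=[60, 42, 40]
11: 0xa9 (blk 42, set 2) → VC-HIT  vc=[60, 58, 40]
12: 0xb3 (blk 44, set 4) → MISS  vc=[60, 58, 40, 12]
13: 0x33 (blk 12, set 4) → VC-HIT  vc=[60, 58, 40, 44]

OUTCOME = L1-HIT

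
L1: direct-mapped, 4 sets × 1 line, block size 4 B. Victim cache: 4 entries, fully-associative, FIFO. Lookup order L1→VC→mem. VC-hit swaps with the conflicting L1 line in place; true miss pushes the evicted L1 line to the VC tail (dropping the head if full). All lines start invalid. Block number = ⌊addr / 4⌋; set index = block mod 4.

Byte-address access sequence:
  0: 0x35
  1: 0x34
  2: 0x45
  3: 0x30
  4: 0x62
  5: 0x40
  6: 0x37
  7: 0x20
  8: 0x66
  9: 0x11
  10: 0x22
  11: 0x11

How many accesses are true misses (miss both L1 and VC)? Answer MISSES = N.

MISSES = 8

#0 0x35→b13/s1 MISS; vc=[]
#1 0x34→b13/s1 L1-HIT; vc=[]
#2 0x45→b17/s1 MISS; vc=[13]
#3 0x30→b12/s0 MISS; vc=[13]
#4 0x62→b24/s0 MISS; vc=[13,12]
#5 0x40→b16/s0 MISS; vc=[13,12,24]
#6 0x37→b13/s1 VC-HIT; vc=[17,12,24]
#7 0x20→b8/s0 MISS; vc=[17,12,24,16]
#8 0x66→b25/s1 MISS; vc=[12,24,16,13]
#9 0x11→b4/s0 MISS; vc=[24,16,13,8]
#10 0x22→b8/s0 VC-HIT; vc=[24,16,13,4]
#11 0x11→b4/s0 VC-HIT; vc=[24,16,13,8]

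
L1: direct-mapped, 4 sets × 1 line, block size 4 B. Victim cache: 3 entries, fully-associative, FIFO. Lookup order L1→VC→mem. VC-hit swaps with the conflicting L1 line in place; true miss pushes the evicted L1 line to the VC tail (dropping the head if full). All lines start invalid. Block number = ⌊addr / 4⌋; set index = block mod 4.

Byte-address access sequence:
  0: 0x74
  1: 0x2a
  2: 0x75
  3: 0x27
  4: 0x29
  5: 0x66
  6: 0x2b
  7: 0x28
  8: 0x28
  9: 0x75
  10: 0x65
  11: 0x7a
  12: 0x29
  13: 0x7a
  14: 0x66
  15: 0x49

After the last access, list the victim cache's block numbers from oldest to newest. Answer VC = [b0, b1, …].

VC = [9, 10, 30]

0: 0x74 (blk 29, set 1) → MISS  vc=[]
1: 0x2a (blk 10, set 2) → MISS  vc=[]
2: 0x75 (blk 29, set 1) → L1-HIT  vc=[]
3: 0x27 (blk 9, set 1) → MISS  vc=[29]
4: 0x29 (blk 10, set 2) → L1-HIT  vc=[29]
5: 0x66 (blk 25, set 1) → MISS  vc=[29, 9]
6: 0x2b (blk 10, set 2) → L1-HIT  vc=[29, 9]
7: 0x28 (blk 10, set 2) → L1-HIT  vc=[29, 9]
8: 0x28 (blk 10, set 2) → L1-HIT  vc=[29, 9]
9: 0x75 (blk 29, set 1) → VC-HIT  vc=[25, 9]
10: 0x65 (blk 25, set 1) → VC-HIT  vc=[29, 9]
11: 0x7a (blk 30, set 2) → MISS  vc=[29, 9, 10]
12: 0x29 (blk 10, set 2) → VC-HIT  vc=[29, 9, 30]
13: 0x7a (blk 30, set 2) → VC-HIT  vc=[29, 9, 10]
14: 0x66 (blk 25, set 1) → L1-HIT  vc=[29, 9, 10]
15: 0x49 (blk 18, set 2) → MISS  vc=[9, 10, 30]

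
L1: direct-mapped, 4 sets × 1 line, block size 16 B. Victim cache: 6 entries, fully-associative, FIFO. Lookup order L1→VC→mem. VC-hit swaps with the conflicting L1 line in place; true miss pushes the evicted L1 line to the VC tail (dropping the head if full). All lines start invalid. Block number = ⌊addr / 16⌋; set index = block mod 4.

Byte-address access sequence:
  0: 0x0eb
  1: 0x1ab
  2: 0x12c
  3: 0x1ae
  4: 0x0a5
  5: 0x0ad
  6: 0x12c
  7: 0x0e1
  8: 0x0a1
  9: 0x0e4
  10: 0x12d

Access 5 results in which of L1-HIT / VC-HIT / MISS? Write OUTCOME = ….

OUTCOME = L1-HIT

0: 0xeb (blk 14, set 2) → MISS  vc=[]
1: 0x1ab (blk 26, set 2) → MISS  vc=[14]
2: 0x12c (blk 18, set 2) → MISS  vc=[14, 26]
3: 0x1ae (blk 26, set 2) → VC-HIT  vc=[14, 18]
4: 0xa5 (blk 10, set 2) → MISS  vc=[14, 18, 26]
5: 0xad (blk 10, set 2) → L1-HIT  vc=[14, 18, 26]
6: 0x12c (blk 18, set 2) → VC-HIT  vc=[14, 10, 26]
7: 0xe1 (blk 14, set 2) → VC-HIT  vc=[18, 10, 26]
8: 0xa1 (blk 10, set 2) → VC-HIT  vc=[18, 14, 26]
9: 0xe4 (blk 14, set 2) → VC-HIT  vc=[18, 10, 26]
10: 0x12d (blk 18, set 2) → VC-HIT  vc=[14, 10, 26]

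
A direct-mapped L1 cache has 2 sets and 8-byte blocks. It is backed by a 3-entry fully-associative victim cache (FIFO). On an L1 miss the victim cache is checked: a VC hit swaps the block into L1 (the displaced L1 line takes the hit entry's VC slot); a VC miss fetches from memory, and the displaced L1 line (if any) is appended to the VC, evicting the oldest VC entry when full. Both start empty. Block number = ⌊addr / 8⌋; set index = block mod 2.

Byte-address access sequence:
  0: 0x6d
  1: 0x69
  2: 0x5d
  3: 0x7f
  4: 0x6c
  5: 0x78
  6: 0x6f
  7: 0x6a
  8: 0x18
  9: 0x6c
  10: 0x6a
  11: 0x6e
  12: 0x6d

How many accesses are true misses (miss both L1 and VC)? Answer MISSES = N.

MISSES = 4

0: 0x6d (blk 13, set 1) → MISS  vc=[]
1: 0x69 (blk 13, set 1) → L1-HIT  vc=[]
2: 0x5d (blk 11, set 1) → MISS  vc=[13]
3: 0x7f (blk 15, set 1) → MISS  vc=[13, 11]
4: 0x6c (blk 13, set 1) → VC-HIT  vc=[15, 11]
5: 0x78 (blk 15, set 1) → VC-HIT  vc=[13, 11]
6: 0x6f (blk 13, set 1) → VC-HIT  vc=[15, 11]
7: 0x6a (blk 13, set 1) → L1-HIT  vc=[15, 11]
8: 0x18 (blk 3, set 1) → MISS  vc=[15, 11, 13]
9: 0x6c (blk 13, set 1) → VC-HIT  vc=[15, 11, 3]
10: 0x6a (blk 13, set 1) → L1-HIT  vc=[15, 11, 3]
11: 0x6e (blk 13, set 1) → L1-HIT  vc=[15, 11, 3]
12: 0x6d (blk 13, set 1) → L1-HIT  vc=[15, 11, 3]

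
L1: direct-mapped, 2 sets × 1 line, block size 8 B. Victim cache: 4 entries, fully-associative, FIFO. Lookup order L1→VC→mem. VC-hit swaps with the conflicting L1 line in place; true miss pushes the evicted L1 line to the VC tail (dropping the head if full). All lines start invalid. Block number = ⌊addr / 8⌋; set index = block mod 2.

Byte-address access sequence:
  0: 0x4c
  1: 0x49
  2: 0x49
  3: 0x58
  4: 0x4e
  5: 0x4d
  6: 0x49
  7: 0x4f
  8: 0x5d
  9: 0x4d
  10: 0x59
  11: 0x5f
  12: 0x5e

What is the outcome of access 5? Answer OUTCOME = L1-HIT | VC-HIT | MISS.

0: 0x4c (blk 9, set 1) → MISS  vc=[]
1: 0x49 (blk 9, set 1) → L1-HIT  vc=[]
2: 0x49 (blk 9, set 1) → L1-HIT  vc=[]
3: 0x58 (blk 11, set 1) → MISS  vc=[9]
4: 0x4e (blk 9, set 1) → VC-HIT  vc=[11]
5: 0x4d (blk 9, set 1) → L1-HIT  vc=[11]
6: 0x49 (blk 9, set 1) → L1-HIT  vc=[11]
7: 0x4f (blk 9, set 1) → L1-HIT  vc=[11]
8: 0x5d (blk 11, set 1) → VC-HIT  vc=[9]
9: 0x4d (blk 9, set 1) → VC-HIT  vc=[11]
10: 0x59 (blk 11, set 1) → VC-HIT  vc=[9]
11: 0x5f (blk 11, set 1) → L1-HIT  vc=[9]
12: 0x5e (blk 11, set 1) → L1-HIT  vc=[9]

OUTCOME = L1-HIT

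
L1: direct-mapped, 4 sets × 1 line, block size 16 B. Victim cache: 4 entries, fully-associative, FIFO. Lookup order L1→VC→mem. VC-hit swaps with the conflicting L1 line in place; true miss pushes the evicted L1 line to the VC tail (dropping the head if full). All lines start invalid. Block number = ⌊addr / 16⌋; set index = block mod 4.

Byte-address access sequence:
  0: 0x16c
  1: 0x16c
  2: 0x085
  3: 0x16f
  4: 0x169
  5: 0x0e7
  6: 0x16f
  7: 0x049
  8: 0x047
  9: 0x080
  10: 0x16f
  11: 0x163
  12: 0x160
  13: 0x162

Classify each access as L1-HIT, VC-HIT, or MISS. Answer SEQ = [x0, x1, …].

SEQ = [MISS, L1-HIT, MISS, L1-HIT, L1-HIT, MISS, VC-HIT, MISS, L1-HIT, VC-HIT, L1-HIT, L1-HIT, L1-HIT, L1-HIT]

#0 0x16c→b22/s2 MISS; vc=[]
#1 0x16c→b22/s2 L1-HIT; vc=[]
#2 0x85→b8/s0 MISS; vc=[]
#3 0x16f→b22/s2 L1-HIT; vc=[]
#4 0x169→b22/s2 L1-HIT; vc=[]
#5 0xe7→b14/s2 MISS; vc=[22]
#6 0x16f→b22/s2 VC-HIT; vc=[14]
#7 0x49→b4/s0 MISS; vc=[14,8]
#8 0x47→b4/s0 L1-HIT; vc=[14,8]
#9 0x80→b8/s0 VC-HIT; vc=[14,4]
#10 0x16f→b22/s2 L1-HIT; vc=[14,4]
#11 0x163→b22/s2 L1-HIT; vc=[14,4]
#12 0x160→b22/s2 L1-HIT; vc=[14,4]
#13 0x162→b22/s2 L1-HIT; vc=[14,4]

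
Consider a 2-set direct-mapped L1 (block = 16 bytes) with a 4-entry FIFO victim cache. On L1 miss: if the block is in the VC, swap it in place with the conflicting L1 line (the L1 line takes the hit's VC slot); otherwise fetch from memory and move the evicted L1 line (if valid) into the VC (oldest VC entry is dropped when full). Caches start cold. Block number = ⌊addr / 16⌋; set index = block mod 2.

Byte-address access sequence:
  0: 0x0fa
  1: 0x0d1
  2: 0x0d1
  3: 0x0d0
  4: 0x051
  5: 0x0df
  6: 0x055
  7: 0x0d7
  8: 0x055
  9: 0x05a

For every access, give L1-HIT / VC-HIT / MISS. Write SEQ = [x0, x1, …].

SEQ = [MISS, MISS, L1-HIT, L1-HIT, MISS, VC-HIT, VC-HIT, VC-HIT, VC-HIT, L1-HIT]

#0 0xfa→b15/s1 MISS; vc=[]
#1 0xd1→b13/s1 MISS; vc=[15]
#2 0xd1→b13/s1 L1-HIT; vc=[15]
#3 0xd0→b13/s1 L1-HIT; vc=[15]
#4 0x51→b5/s1 MISS; vc=[15,13]
#5 0xdf→b13/s1 VC-HIT; vc=[15,5]
#6 0x55→b5/s1 VC-HIT; vc=[15,13]
#7 0xd7→b13/s1 VC-HIT; vc=[15,5]
#8 0x55→b5/s1 VC-HIT; vc=[15,13]
#9 0x5a→b5/s1 L1-HIT; vc=[15,13]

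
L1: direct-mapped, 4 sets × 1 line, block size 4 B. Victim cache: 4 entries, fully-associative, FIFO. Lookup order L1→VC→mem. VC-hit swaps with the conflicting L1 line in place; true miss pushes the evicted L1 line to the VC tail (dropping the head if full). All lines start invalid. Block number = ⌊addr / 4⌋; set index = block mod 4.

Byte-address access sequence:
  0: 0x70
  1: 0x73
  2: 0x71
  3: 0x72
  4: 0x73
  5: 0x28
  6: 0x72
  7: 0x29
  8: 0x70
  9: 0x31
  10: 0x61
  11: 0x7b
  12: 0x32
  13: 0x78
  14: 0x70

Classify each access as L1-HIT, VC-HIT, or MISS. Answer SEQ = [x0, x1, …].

SEQ = [MISS, L1-HIT, L1-HIT, L1-HIT, L1-HIT, MISS, L1-HIT, L1-HIT, L1-HIT, MISS, MISS, MISS, VC-HIT, L1-HIT, VC-HIT]

#0 0x70→b28/s0 MISS; vc=[]
#1 0x73→b28/s0 L1-HIT; vc=[]
#2 0x71→b28/s0 L1-HIT; vc=[]
#3 0x72→b28/s0 L1-HIT; vc=[]
#4 0x73→b28/s0 L1-HIT; vc=[]
#5 0x28→b10/s2 MISS; vc=[]
#6 0x72→b28/s0 L1-HIT; vc=[]
#7 0x29→b10/s2 L1-HIT; vc=[]
#8 0x70→b28/s0 L1-HIT; vc=[]
#9 0x31→b12/s0 MISS; vc=[28]
#10 0x61→b24/s0 MISS; vc=[28,12]
#11 0x7b→b30/s2 MISS; vc=[28,12,10]
#12 0x32→b12/s0 VC-HIT; vc=[28,24,10]
#13 0x78→b30/s2 L1-HIT; vc=[28,24,10]
#14 0x70→b28/s0 VC-HIT; vc=[12,24,10]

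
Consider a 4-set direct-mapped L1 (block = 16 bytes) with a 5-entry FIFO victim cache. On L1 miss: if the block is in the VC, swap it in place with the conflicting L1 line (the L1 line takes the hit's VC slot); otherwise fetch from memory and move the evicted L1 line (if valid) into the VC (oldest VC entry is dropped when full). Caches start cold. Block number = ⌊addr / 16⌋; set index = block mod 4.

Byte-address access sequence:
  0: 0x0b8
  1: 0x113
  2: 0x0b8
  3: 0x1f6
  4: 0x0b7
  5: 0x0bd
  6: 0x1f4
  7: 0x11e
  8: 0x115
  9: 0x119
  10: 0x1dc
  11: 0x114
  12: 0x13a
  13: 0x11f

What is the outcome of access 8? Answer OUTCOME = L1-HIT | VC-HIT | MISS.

OUTCOME = L1-HIT

#0 0xb8→b11/s3 MISS; vc=[]
#1 0x113→b17/s1 MISS; vc=[]
#2 0xb8→b11/s3 L1-HIT; vc=[]
#3 0x1f6→b31/s3 MISS; vc=[11]
#4 0xb7→b11/s3 VC-HIT; vc=[31]
#5 0xbd→b11/s3 L1-HIT; vc=[31]
#6 0x1f4→b31/s3 VC-HIT; vc=[11]
#7 0x11e→b17/s1 L1-HIT; vc=[11]
#8 0x115→b17/s1 L1-HIT; vc=[11]
#9 0x119→b17/s1 L1-HIT; vc=[11]
#10 0x1dc→b29/s1 MISS; vc=[11,17]
#11 0x114→b17/s1 VC-HIT; vc=[11,29]
#12 0x13a→b19/s3 MISS; vc=[11,29,31]
#13 0x11f→b17/s1 L1-HIT; vc=[11,29,31]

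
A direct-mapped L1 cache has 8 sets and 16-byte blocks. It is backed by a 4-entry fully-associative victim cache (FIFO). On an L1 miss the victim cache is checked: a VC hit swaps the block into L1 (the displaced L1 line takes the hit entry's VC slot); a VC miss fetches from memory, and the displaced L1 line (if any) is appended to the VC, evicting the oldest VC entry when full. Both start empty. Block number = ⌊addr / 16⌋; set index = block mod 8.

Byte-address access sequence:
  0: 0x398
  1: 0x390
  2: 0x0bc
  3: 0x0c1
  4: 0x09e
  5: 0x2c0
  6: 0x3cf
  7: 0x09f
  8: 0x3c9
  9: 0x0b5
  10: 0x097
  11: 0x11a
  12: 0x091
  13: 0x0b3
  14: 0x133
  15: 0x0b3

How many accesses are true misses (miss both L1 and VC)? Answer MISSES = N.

  [0] addr=0x398 blk=57 s=1: MISS | VC []
  [1] addr=0x390 blk=57 s=1: L1-HIT | VC []
  [2] addr=0xbc blk=11 s=3: MISS | VC []
  [3] addr=0xc1 blk=12 s=4: MISS | VC []
  [4] addr=0x9e blk=9 s=1: MISS | VC [57]
  [5] addr=0x2c0 blk=44 s=4: MISS | VC [57, 12]
  [6] addr=0x3cf blk=60 s=4: MISS | VC [57, 12, 44]
  [7] addr=0x9f blk=9 s=1: L1-HIT | VC [57, 12, 44]
  [8] addr=0x3c9 blk=60 s=4: L1-HIT | VC [57, 12, 44]
  [9] addr=0xb5 blk=11 s=3: L1-HIT | VC [57, 12, 44]
  [10] addr=0x97 blk=9 s=1: L1-HIT | VC [57, 12, 44]
  [11] addr=0x11a blk=17 s=1: MISS | VC [57, 12, 44, 9]
  [12] addr=0x91 blk=9 s=1: VC-HIT | VC [57, 12, 44, 17]
  [13] addr=0xb3 blk=11 s=3: L1-HIT | VC [57, 12, 44, 17]
  [14] addr=0x133 blk=19 s=3: MISS | VC [12, 44, 17, 11]
  [15] addr=0xb3 blk=11 s=3: VC-HIT | VC [12, 44, 17, 19]

MISSES = 8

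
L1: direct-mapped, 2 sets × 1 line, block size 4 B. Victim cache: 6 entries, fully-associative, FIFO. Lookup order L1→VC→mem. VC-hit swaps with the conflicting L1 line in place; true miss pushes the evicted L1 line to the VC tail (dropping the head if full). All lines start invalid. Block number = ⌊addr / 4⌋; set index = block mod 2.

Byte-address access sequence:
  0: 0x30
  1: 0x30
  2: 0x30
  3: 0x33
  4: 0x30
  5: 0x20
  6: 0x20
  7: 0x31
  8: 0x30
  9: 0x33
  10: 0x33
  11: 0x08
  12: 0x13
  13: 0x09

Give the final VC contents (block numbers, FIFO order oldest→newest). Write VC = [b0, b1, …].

VC = [8, 12, 4]

0: 0x30 (blk 12, set 0) → MISS  vc=[]
1: 0x30 (blk 12, set 0) → L1-HIT  vc=[]
2: 0x30 (blk 12, set 0) → L1-HIT  vc=[]
3: 0x33 (blk 12, set 0) → L1-HIT  vc=[]
4: 0x30 (blk 12, set 0) → L1-HIT  vc=[]
5: 0x20 (blk 8, set 0) → MISS  vc=[12]
6: 0x20 (blk 8, set 0) → L1-HIT  vc=[12]
7: 0x31 (blk 12, set 0) → VC-HIT  vc=[8]
8: 0x30 (blk 12, set 0) → L1-HIT  vc=[8]
9: 0x33 (blk 12, set 0) → L1-HIT  vc=[8]
10: 0x33 (blk 12, set 0) → L1-HIT  vc=[8]
11: 0x8 (blk 2, set 0) → MISS  vc=[8, 12]
12: 0x13 (blk 4, set 0) → MISS  vc=[8, 12, 2]
13: 0x9 (blk 2, set 0) → VC-HIT  vc=[8, 12, 4]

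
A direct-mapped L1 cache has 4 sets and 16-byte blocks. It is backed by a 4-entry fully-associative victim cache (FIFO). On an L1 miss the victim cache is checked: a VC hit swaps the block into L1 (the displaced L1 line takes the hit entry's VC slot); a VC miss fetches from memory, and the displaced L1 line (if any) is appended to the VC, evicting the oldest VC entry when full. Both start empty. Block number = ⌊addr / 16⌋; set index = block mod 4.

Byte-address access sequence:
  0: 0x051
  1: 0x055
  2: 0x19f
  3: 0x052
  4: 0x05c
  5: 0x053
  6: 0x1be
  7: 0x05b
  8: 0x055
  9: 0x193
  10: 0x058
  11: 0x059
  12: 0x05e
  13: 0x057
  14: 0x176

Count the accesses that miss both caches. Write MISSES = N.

MISSES = 4

0: 0x51 (blk 5, set 1) → MISS  vc=[]
1: 0x55 (blk 5, set 1) → L1-HIT  vc=[]
2: 0x19f (blk 25, set 1) → MISS  vc=[5]
3: 0x52 (blk 5, set 1) → VC-HIT  vc=[25]
4: 0x5c (blk 5, set 1) → L1-HIT  vc=[25]
5: 0x53 (blk 5, set 1) → L1-HIT  vc=[25]
6: 0x1be (blk 27, set 3) → MISS  vc=[25]
7: 0x5b (blk 5, set 1) → L1-HIT  vc=[25]
8: 0x55 (blk 5, set 1) → L1-HIT  vc=[25]
9: 0x193 (blk 25, set 1) → VC-HIT  vc=[5]
10: 0x58 (blk 5, set 1) → VC-HIT  vc=[25]
11: 0x59 (blk 5, set 1) → L1-HIT  vc=[25]
12: 0x5e (blk 5, set 1) → L1-HIT  vc=[25]
13: 0x57 (blk 5, set 1) → L1-HIT  vc=[25]
14: 0x176 (blk 23, set 3) → MISS  vc=[25, 27]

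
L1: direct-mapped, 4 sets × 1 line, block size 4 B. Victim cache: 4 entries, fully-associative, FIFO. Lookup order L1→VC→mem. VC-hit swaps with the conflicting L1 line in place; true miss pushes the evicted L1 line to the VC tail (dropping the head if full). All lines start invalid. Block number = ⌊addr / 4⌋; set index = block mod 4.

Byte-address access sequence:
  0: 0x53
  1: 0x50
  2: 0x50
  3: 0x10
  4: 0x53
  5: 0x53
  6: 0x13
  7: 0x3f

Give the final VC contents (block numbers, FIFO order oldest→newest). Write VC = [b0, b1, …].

VC = [20]

#0 0x53→b20/s0 MISS; vc=[]
#1 0x50→b20/s0 L1-HIT; vc=[]
#2 0x50→b20/s0 L1-HIT; vc=[]
#3 0x10→b4/s0 MISS; vc=[20]
#4 0x53→b20/s0 VC-HIT; vc=[4]
#5 0x53→b20/s0 L1-HIT; vc=[4]
#6 0x13→b4/s0 VC-HIT; vc=[20]
#7 0x3f→b15/s3 MISS; vc=[20]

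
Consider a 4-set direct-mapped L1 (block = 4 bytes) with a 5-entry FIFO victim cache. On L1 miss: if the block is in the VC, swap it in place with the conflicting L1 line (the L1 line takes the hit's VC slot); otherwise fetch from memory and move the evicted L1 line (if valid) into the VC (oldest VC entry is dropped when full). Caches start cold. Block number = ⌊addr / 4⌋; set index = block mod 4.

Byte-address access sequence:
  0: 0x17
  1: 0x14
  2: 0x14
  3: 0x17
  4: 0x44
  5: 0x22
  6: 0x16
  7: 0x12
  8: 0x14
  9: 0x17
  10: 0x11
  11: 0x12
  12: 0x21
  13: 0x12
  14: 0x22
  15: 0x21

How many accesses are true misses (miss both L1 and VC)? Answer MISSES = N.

MISSES = 4

0: 0x17 (blk 5, set 1) → MISS  vc=[]
1: 0x14 (blk 5, set 1) → L1-HIT  vc=[]
2: 0x14 (blk 5, set 1) → L1-HIT  vc=[]
3: 0x17 (blk 5, set 1) → L1-HIT  vc=[]
4: 0x44 (blk 17, set 1) → MISS  vc=[5]
5: 0x22 (blk 8, set 0) → MISS  vc=[5]
6: 0x16 (blk 5, set 1) → VC-HIT  vc=[17]
7: 0x12 (blk 4, set 0) → MISS  vc=[17, 8]
8: 0x14 (blk 5, set 1) → L1-HIT  vc=[17, 8]
9: 0x17 (blk 5, set 1) → L1-HIT  vc=[17, 8]
10: 0x11 (blk 4, set 0) → L1-HIT  vc=[17, 8]
11: 0x12 (blk 4, set 0) → L1-HIT  vc=[17, 8]
12: 0x21 (blk 8, set 0) → VC-HIT  vc=[17, 4]
13: 0x12 (blk 4, set 0) → VC-HIT  vc=[17, 8]
14: 0x22 (blk 8, set 0) → VC-HIT  vc=[17, 4]
15: 0x21 (blk 8, set 0) → L1-HIT  vc=[17, 4]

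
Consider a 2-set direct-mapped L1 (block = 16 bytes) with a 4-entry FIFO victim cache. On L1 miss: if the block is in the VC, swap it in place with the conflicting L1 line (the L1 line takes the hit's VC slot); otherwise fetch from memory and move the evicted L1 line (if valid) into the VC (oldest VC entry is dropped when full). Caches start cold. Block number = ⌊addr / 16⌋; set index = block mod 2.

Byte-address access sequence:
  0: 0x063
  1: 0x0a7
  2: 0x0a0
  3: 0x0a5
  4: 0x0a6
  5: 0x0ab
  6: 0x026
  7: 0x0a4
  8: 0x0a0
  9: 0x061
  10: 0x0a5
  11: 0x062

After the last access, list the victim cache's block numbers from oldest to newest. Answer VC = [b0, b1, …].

VC = [10, 2]

  [0] addr=0x63 blk=6 s=0: MISS | VC []
  [1] addr=0xa7 blk=10 s=0: MISS | VC [6]
  [2] addr=0xa0 blk=10 s=0: L1-HIT | VC [6]
  [3] addr=0xa5 blk=10 s=0: L1-HIT | VC [6]
  [4] addr=0xa6 blk=10 s=0: L1-HIT | VC [6]
  [5] addr=0xab blk=10 s=0: L1-HIT | VC [6]
  [6] addr=0x26 blk=2 s=0: MISS | VC [6, 10]
  [7] addr=0xa4 blk=10 s=0: VC-HIT | VC [6, 2]
  [8] addr=0xa0 blk=10 s=0: L1-HIT | VC [6, 2]
  [9] addr=0x61 blk=6 s=0: VC-HIT | VC [10, 2]
  [10] addr=0xa5 blk=10 s=0: VC-HIT | VC [6, 2]
  [11] addr=0x62 blk=6 s=0: VC-HIT | VC [10, 2]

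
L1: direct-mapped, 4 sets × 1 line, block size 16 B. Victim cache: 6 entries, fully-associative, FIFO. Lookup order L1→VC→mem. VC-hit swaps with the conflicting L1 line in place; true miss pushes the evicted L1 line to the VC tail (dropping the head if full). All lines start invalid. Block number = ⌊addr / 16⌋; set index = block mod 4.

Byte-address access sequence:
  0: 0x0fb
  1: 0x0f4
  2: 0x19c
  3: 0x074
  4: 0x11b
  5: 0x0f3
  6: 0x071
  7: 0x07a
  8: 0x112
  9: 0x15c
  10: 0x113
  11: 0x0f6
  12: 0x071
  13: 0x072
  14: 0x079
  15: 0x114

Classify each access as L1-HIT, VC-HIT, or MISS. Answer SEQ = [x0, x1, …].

SEQ = [MISS, L1-HIT, MISS, MISS, MISS, VC-HIT, VC-HIT, L1-HIT, L1-HIT, MISS, VC-HIT, VC-HIT, VC-HIT, L1-HIT, L1-HIT, L1-HIT]

0: 0xfb (blk 15, set 3) → MISS  vc=[]
1: 0xf4 (blk 15, set 3) → L1-HIT  vc=[]
2: 0x19c (blk 25, set 1) → MISS  vc=[]
3: 0x74 (blk 7, set 3) → MISS  vc=[15]
4: 0x11b (blk 17, set 1) → MISS  vc=[15, 25]
5: 0xf3 (blk 15, set 3) → VC-HIT  vc=[7, 25]
6: 0x71 (blk 7, set 3) → VC-HIT  vc=[15, 25]
7: 0x7a (blk 7, set 3) → L1-HIT  vc=[15, 25]
8: 0x112 (blk 17, set 1) → L1-HIT  vc=[15, 25]
9: 0x15c (blk 21, set 1) → MISS  vc=[15, 25, 17]
10: 0x113 (blk 17, set 1) → VC-HIT  vc=[15, 25, 21]
11: 0xf6 (blk 15, set 3) → VC-HIT  vc=[7, 25, 21]
12: 0x71 (blk 7, set 3) → VC-HIT  vc=[15, 25, 21]
13: 0x72 (blk 7, set 3) → L1-HIT  vc=[15, 25, 21]
14: 0x79 (blk 7, set 3) → L1-HIT  vc=[15, 25, 21]
15: 0x114 (blk 17, set 1) → L1-HIT  vc=[15, 25, 21]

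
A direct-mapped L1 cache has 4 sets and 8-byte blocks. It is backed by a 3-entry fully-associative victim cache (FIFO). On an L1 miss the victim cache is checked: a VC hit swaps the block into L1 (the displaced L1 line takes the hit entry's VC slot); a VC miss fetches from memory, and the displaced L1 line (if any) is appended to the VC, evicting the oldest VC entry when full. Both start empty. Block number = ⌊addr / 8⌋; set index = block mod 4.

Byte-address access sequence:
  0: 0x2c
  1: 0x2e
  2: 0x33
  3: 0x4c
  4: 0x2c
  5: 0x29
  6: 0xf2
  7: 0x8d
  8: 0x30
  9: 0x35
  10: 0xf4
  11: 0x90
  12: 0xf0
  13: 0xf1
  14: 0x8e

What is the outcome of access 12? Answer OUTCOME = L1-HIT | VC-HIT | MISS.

OUTCOME = VC-HIT

0: 0x2c (blk 5, set 1) → MISS  vc=[]
1: 0x2e (blk 5, set 1) → L1-HIT  vc=[]
2: 0x33 (blk 6, set 2) → MISS  vc=[]
3: 0x4c (blk 9, set 1) → MISS  vc=[5]
4: 0x2c (blk 5, set 1) → VC-HIT  vc=[9]
5: 0x29 (blk 5, set 1) → L1-HIT  vc=[9]
6: 0xf2 (blk 30, set 2) → MISS  vc=[9, 6]
7: 0x8d (blk 17, set 1) → MISS  vc=[9, 6, 5]
8: 0x30 (blk 6, set 2) → VC-HIT  vc=[9, 30, 5]
9: 0x35 (blk 6, set 2) → L1-HIT  vc=[9, 30, 5]
10: 0xf4 (blk 30, set 2) → VC-HIT  vc=[9, 6, 5]
11: 0x90 (blk 18, set 2) → MISS  vc=[6, 5, 30]
12: 0xf0 (blk 30, set 2) → VC-HIT  vc=[6, 5, 18]
13: 0xf1 (blk 30, set 2) → L1-HIT  vc=[6, 5, 18]
14: 0x8e (blk 17, set 1) → L1-HIT  vc=[6, 5, 18]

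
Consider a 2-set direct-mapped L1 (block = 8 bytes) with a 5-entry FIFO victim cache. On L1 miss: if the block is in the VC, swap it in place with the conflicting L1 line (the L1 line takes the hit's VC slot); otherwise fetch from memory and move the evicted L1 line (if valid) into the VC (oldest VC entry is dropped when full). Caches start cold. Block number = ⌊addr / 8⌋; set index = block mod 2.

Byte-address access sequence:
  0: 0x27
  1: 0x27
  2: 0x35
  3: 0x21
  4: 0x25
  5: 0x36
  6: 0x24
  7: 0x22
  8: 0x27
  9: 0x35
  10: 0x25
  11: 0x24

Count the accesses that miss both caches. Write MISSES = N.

  [0] addr=0x27 blk=4 s=0: MISS | VC []
  [1] addr=0x27 blk=4 s=0: L1-HIT | VC []
  [2] addr=0x35 blk=6 s=0: MISS | VC [4]
  [3] addr=0x21 blk=4 s=0: VC-HIT | VC [6]
  [4] addr=0x25 blk=4 s=0: L1-HIT | VC [6]
  [5] addr=0x36 blk=6 s=0: VC-HIT | VC [4]
  [6] addr=0x24 blk=4 s=0: VC-HIT | VC [6]
  [7] addr=0x22 blk=4 s=0: L1-HIT | VC [6]
  [8] addr=0x27 blk=4 s=0: L1-HIT | VC [6]
  [9] addr=0x35 blk=6 s=0: VC-HIT | VC [4]
  [10] addr=0x25 blk=4 s=0: VC-HIT | VC [6]
  [11] addr=0x24 blk=4 s=0: L1-HIT | VC [6]

MISSES = 2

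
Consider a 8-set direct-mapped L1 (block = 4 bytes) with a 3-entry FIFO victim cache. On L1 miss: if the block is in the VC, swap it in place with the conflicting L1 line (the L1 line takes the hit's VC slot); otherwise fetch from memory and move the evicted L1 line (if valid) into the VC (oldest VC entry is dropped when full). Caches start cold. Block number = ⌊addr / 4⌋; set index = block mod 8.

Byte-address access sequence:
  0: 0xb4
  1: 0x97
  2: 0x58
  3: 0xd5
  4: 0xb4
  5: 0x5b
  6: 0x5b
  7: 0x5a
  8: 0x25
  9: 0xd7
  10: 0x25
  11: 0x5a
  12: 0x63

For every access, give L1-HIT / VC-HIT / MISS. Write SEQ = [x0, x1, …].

  [0] addr=0xb4 blk=45 s=5: MISS | VC []
  [1] addr=0x97 blk=37 s=5: MISS | VC [45]
  [2] addr=0x58 blk=22 s=6: MISS | VC [45]
  [3] addr=0xd5 blk=53 s=5: MISS | VC [45, 37]
  [4] addr=0xb4 blk=45 s=5: VC-HIT | VC [53, 37]
  [5] addr=0x5b blk=22 s=6: L1-HIT | VC [53, 37]
  [6] addr=0x5b blk=22 s=6: L1-HIT | VC [53, 37]
  [7] addr=0x5a blk=22 s=6: L1-HIT | VC [53, 37]
  [8] addr=0x25 blk=9 s=1: MISS | VC [53, 37]
  [9] addr=0xd7 blk=53 s=5: VC-HIT | VC [45, 37]
  [10] addr=0x25 blk=9 s=1: L1-HIT | VC [45, 37]
  [11] addr=0x5a blk=22 s=6: L1-HIT | VC [45, 37]
  [12] addr=0x63 blk=24 s=0: MISS | VC [45, 37]

SEQ = [MISS, MISS, MISS, MISS, VC-HIT, L1-HIT, L1-HIT, L1-HIT, MISS, VC-HIT, L1-HIT, L1-HIT, MISS]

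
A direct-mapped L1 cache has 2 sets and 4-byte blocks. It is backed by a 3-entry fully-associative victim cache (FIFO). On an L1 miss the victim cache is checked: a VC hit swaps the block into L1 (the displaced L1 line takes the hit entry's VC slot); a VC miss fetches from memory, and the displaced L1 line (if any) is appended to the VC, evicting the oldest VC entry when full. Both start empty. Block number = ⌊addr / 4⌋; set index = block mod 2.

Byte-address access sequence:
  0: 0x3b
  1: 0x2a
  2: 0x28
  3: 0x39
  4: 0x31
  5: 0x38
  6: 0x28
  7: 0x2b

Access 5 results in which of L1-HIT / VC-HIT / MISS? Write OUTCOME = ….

OUTCOME = VC-HIT

  [0] addr=0x3b blk=14 s=0: MISS | VC []
  [1] addr=0x2a blk=10 s=0: MISS | VC [14]
  [2] addr=0x28 blk=10 s=0: L1-HIT | VC [14]
  [3] addr=0x39 blk=14 s=0: VC-HIT | VC [10]
  [4] addr=0x31 blk=12 s=0: MISS | VC [10, 14]
  [5] addr=0x38 blk=14 s=0: VC-HIT | VC [10, 12]
  [6] addr=0x28 blk=10 s=0: VC-HIT | VC [14, 12]
  [7] addr=0x2b blk=10 s=0: L1-HIT | VC [14, 12]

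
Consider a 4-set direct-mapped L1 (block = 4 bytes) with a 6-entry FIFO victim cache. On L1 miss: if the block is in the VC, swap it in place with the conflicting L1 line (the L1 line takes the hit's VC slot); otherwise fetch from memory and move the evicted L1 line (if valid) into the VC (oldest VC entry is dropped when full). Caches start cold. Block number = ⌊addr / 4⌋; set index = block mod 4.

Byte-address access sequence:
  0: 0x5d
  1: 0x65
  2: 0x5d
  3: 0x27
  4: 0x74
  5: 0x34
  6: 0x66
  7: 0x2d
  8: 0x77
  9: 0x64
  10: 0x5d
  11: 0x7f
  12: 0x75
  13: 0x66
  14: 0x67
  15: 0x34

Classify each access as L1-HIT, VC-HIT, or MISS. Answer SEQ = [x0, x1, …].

SEQ = [MISS, MISS, L1-HIT, MISS, MISS, MISS, VC-HIT, MISS, VC-HIT, VC-HIT, VC-HIT, MISS, VC-HIT, VC-HIT, L1-HIT, VC-HIT]

  [0] addr=0x5d blk=23 s=3: MISS | VC []
  [1] addr=0x65 blk=25 s=1: MISS | VC []
  [2] addr=0x5d blk=23 s=3: L1-HIT | VC []
  [3] addr=0x27 blk=9 s=1: MISS | VC [25]
  [4] addr=0x74 blk=29 s=1: MISS | VC [25, 9]
  [5] addr=0x34 blk=13 s=1: MISS | VC [25, 9, 29]
  [6] addr=0x66 blk=25 s=1: VC-HIT | VC [13, 9, 29]
  [7] addr=0x2d blk=11 s=3: MISS | VC [13, 9, 29, 23]
  [8] addr=0x77 blk=29 s=1: VC-HIT | VC [13, 9, 25, 23]
  [9] addr=0x64 blk=25 s=1: VC-HIT | VC [13, 9, 29, 23]
  [10] addr=0x5d blk=23 s=3: VC-HIT | VC [13, 9, 29, 11]
  [11] addr=0x7f blk=31 s=3: MISS | VC [13, 9, 29, 11, 23]
  [12] addr=0x75 blk=29 s=1: VC-HIT | VC [13, 9, 25, 11, 23]
  [13] addr=0x66 blk=25 s=1: VC-HIT | VC [13, 9, 29, 11, 23]
  [14] addr=0x67 blk=25 s=1: L1-HIT | VC [13, 9, 29, 11, 23]
  [15] addr=0x34 blk=13 s=1: VC-HIT | VC [25, 9, 29, 11, 23]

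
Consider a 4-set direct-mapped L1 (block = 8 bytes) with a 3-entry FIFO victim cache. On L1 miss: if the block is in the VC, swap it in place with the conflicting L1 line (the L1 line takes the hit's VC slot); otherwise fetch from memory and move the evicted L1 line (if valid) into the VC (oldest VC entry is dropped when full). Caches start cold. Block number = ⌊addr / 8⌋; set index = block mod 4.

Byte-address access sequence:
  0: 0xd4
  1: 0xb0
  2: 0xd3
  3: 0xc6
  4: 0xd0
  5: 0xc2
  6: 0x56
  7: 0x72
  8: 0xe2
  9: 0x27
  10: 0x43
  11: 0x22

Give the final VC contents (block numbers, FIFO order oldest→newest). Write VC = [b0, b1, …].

0: 0xd4 (blk 26, set 2) → MISS  vc=[]
1: 0xb0 (blk 22, set 2) → MISS  vc=[26]
2: 0xd3 (blk 26, set 2) → VC-HIT  vc=[22]
3: 0xc6 (blk 24, set 0) → MISS  vc=[22]
4: 0xd0 (blk 26, set 2) → L1-HIT  vc=[22]
5: 0xc2 (blk 24, set 0) → L1-HIT  vc=[22]
6: 0x56 (blk 10, set 2) → MISS  vc=[22, 26]
7: 0x72 (blk 14, set 2) → MISS  vc=[22, 26, 10]
8: 0xe2 (blk 28, set 0) → MISS  vc=[26, 10, 24]
9: 0x27 (blk 4, set 0) → MISS  vc=[10, 24, 28]
10: 0x43 (blk 8, set 0) → MISS  vc=[24, 28, 4]
11: 0x22 (blk 4, set 0) → VC-HIT  vc=[24, 28, 8]

VC = [24, 28, 8]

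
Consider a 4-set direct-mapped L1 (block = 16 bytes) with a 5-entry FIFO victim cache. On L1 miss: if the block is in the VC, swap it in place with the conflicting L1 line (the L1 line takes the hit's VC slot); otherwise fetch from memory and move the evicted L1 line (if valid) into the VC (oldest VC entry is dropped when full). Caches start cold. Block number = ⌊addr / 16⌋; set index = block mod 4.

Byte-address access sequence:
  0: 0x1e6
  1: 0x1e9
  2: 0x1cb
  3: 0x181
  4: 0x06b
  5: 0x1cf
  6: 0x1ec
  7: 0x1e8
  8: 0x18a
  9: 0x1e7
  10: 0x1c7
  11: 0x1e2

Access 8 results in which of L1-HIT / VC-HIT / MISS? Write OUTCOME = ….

0: 0x1e6 (blk 30, set 2) → MISS  vc=[]
1: 0x1e9 (blk 30, set 2) → L1-HIT  vc=[]
2: 0x1cb (blk 28, set 0) → MISS  vc=[]
3: 0x181 (blk 24, set 0) → MISS  vc=[28]
4: 0x6b (blk 6, set 2) → MISS  vc=[28, 30]
5: 0x1cf (blk 28, set 0) → VC-HIT  vc=[24, 30]
6: 0x1ec (blk 30, set 2) → VC-HIT  vc=[24, 6]
7: 0x1e8 (blk 30, set 2) → L1-HIT  vc=[24, 6]
8: 0x18a (blk 24, set 0) → VC-HIT  vc=[28, 6]
9: 0x1e7 (blk 30, set 2) → L1-HIT  vc=[28, 6]
10: 0x1c7 (blk 28, set 0) → VC-HIT  vc=[24, 6]
11: 0x1e2 (blk 30, set 2) → L1-HIT  vc=[24, 6]

OUTCOME = VC-HIT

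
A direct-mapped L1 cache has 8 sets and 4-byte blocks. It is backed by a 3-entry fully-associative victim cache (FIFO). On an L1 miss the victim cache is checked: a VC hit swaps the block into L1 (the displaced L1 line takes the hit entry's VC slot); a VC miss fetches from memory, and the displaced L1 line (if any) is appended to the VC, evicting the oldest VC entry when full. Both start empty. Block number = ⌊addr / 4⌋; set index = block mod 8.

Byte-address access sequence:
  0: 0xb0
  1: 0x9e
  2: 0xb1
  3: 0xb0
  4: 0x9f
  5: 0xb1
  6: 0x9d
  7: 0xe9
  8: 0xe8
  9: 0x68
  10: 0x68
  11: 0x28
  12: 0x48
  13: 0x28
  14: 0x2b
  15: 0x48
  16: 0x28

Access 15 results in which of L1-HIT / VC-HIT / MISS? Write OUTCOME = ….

  [0] addr=0xb0 blk=44 s=4: MISS | VC []
  [1] addr=0x9e blk=39 s=7: MISS | VC []
  [2] addr=0xb1 blk=44 s=4: L1-HIT | VC []
  [3] addr=0xb0 blk=44 s=4: L1-HIT | VC []
  [4] addr=0x9f blk=39 s=7: L1-HIT | VC []
  [5] addr=0xb1 blk=44 s=4: L1-HIT | VC []
  [6] addr=0x9d blk=39 s=7: L1-HIT | VC []
  [7] addr=0xe9 blk=58 s=2: MISS | VC []
  [8] addr=0xe8 blk=58 s=2: L1-HIT | VC []
  [9] addr=0x68 blk=26 s=2: MISS | VC [58]
  [10] addr=0x68 blk=26 s=2: L1-HIT | VC [58]
  [11] addr=0x28 blk=10 s=2: MISS | VC [58, 26]
  [12] addr=0x48 blk=18 s=2: MISS | VC [58, 26, 10]
  [13] addr=0x28 blk=10 s=2: VC-HIT | VC [58, 26, 18]
  [14] addr=0x2b blk=10 s=2: L1-HIT | VC [58, 26, 18]
  [15] addr=0x48 blk=18 s=2: VC-HIT | VC [58, 26, 10]
  [16] addr=0x28 blk=10 s=2: VC-HIT | VC [58, 26, 18]

OUTCOME = VC-HIT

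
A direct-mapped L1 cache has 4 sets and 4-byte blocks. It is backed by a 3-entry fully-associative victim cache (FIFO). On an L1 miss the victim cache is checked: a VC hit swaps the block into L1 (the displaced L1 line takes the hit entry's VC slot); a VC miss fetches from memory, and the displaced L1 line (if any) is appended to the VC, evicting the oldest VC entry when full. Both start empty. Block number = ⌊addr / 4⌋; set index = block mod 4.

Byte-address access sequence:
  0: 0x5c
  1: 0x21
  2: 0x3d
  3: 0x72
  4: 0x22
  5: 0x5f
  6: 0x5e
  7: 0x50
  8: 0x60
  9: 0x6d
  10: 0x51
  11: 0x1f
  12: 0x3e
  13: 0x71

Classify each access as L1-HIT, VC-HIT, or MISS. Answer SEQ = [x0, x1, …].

#0 0x5c→b23/s3 MISS; vc=[]
#1 0x21→b8/s0 MISS; vc=[]
#2 0x3d→b15/s3 MISS; vc=[23]
#3 0x72→b28/s0 MISS; vc=[23,8]
#4 0x22→b8/s0 VC-HIT; vc=[23,28]
#5 0x5f→b23/s3 VC-HIT; vc=[15,28]
#6 0x5e→b23/s3 L1-HIT; vc=[15,28]
#7 0x50→b20/s0 MISS; vc=[15,28,8]
#8 0x60→b24/s0 MISS; vc=[28,8,20]
#9 0x6d→b27/s3 MISS; vc=[8,20,23]
#10 0x51→b20/s0 VC-HIT; vc=[8,24,23]
#11 0x1f→b7/s3 MISS; vc=[24,23,27]
#12 0x3e→b15/s3 MISS; vc=[23,27,7]
#13 0x71→b28/s0 MISS; vc=[27,7,20]

SEQ = [MISS, MISS, MISS, MISS, VC-HIT, VC-HIT, L1-HIT, MISS, MISS, MISS, VC-HIT, MISS, MISS, MISS]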